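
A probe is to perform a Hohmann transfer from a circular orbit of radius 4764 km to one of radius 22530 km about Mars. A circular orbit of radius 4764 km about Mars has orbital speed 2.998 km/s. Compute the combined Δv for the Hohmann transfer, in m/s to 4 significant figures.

From the circular-orbit relation v² = μ/r at r = 4764 km: μ = v²r = (2.998)² × 4764 = 42818.9 km³/s².
The Hohmann ellipse has a_t = (r₁ + r₂)/2 = 13647 km.
At r₁ the circular-orbit speed is v₁ = √(μ/r₁) = 2.9980 km/s.
On the transfer ellipse at r₁, vis-viva gives v_p = √[μ(2/r₁ − 1/a_t)] = 3.8521 km/s.
First burn Δv₁ = |v_p − v₁| = 0.8541 km/s.
At r₂, v₂ = √(μ/r₂) = 1.3786 km/s.
Transfer-orbit speed at r₂: v_a = √[μ(2/r₂ − 1/a_t)] = 0.81452 km/s.
Second burn Δv₂ = |v₂ − v_a| = 0.5641 km/s.
Total Δv = Δv₁ + Δv₂ = 1.418 km/s.

Δv = 1418 m/s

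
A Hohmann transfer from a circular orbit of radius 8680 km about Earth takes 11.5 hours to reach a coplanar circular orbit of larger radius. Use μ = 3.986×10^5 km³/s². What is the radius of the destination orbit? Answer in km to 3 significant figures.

Transfer time t = 11.5 hours = 41400 s, and t = π√(a_t³/μ).
So a_t = (μ t²/π²)^(1/3) = (3.986×10^5 × (41400)² / π²)^(1/3) = 41059 km.
Since a_t = (r₁ + r₂)/2, r₂ = 2a_t − r₁ = 2×41059 − 8680 = 73438 km.

r₂ = 73400 km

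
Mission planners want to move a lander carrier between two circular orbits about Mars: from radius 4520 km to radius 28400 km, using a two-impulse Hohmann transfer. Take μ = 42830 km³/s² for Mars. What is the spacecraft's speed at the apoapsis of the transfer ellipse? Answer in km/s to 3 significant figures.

v = 0.644 km/s

The Hohmann ellipse has a_t = (r₁ + r₂)/2 = 16460 km.
The apoapsis of the transfer ellipse is at r = 28400 km.
Applying v² = μ(2/r − 1/a_t): v = 0.6435 km/s.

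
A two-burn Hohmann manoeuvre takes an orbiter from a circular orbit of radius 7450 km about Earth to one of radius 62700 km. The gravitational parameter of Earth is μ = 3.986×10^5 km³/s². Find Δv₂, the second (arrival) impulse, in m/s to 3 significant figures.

The Hohmann ellipse has a_t = (r₁ + r₂)/2 = 35075 km.
Circular speed at r = 62700 km: v_c = √(μ/r) = 2.521 km/s.
Vis-viva on the transfer ellipse at r = 62700 km gives v_t = √[μ(2/r − 1/a_t)] = 1.162 km/s.
Δv₂ = |v_t − v_c| = |1.162 − 2.521| = 1.359 km/s.

Δv₂ = 1360 m/s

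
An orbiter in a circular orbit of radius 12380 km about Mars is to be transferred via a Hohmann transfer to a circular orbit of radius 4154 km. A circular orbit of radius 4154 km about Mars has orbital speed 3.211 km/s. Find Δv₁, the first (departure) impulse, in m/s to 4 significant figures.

From the circular-orbit relation v² = μ/r at r = 4154 km: μ = v²r = (3.211)² × 4154 = 42829.9 km³/s².
Transfer-ellipse semi-major axis a_t = (r₁ + r₂)/2 = (12380 + 4154)/2 = 8267 km.
Circular speed at r = 12380 km: v_c = √(μ/r) = 1.8600 km/s.
Vis-viva on the transfer ellipse at r = 12380 km gives v_t = √[μ(2/r − 1/a_t)] = 1.3185 km/s.
Δv₁ = |v_t − v_c| = |1.3185 − 1.8600| = 0.5415 km/s.

Δv₁ = 541.5 m/s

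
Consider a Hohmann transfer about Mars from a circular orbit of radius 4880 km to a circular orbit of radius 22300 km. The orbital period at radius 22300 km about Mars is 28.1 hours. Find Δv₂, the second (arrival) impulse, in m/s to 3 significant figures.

Δv₂ = 555 m/s

From Kepler's third law T² = 4π²r³/μ at r = 22300 km, T = 28.1 hours = 28.1 × 3600 s = 1.0116×10^5 s: μ = 4π²r³/T² = 42781.6 km³/s².
The Hohmann ellipse has a_t = (r₁ + r₂)/2 = 13590 km.
Circular speed at r = 22300 km: v_c = √(μ/r) = 1.3851 km/s.
Vis-viva on the transfer ellipse at r = 22300 km gives v_t = √[μ(2/r − 1/a_t)] = 0.83000 km/s.
Δv₂ = |v_t − v_c| = |0.83000 − 1.3851| = 0.5551 km/s.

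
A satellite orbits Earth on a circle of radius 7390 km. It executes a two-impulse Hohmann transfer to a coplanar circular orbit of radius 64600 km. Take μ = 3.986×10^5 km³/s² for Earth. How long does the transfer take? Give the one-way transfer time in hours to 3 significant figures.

t = 9.44 hours

Semi-major axis of the transfer orbit: a_t = (7390 + 64600)/2 = 35995 km.
Half the transfer-orbit period gives t = π√(a_t³/μ) = 33980 s.
Converting: 33980 s ÷ 3600 s/hour = 9.44 hours.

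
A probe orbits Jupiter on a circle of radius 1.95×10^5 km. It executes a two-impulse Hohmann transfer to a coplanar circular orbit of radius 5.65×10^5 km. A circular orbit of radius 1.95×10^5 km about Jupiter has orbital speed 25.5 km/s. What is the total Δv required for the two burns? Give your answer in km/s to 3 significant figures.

Δv = 9.84 km/s

From the circular-orbit relation v² = μ/r at r = 1.95×10^5 km: μ = v²r = (25.5)² × 1.95×10^5 = 1.26799×10^8 km³/s².
Transfer-ellipse semi-major axis a_t = (r₁ + r₂)/2 = (1.950×10^5 + 5.650×10^5)/2 = 3.800×10^5 km.
Circular speed at r₁: v₁ = √(μ/r₁) = √(1.26799×10^8/1.950×10^5) = 25.500 km/s.
Transfer-orbit speed at r₁ (vis-viva): v_p = √[μ(2/r₁ − 1/a_t)] = 31.094 km/s.
First burn Δv₁ = |v_p − v₁| = 5.594 km/s.
At r₂, v₂ = √(μ/r₂) = 14.9807 km/s.
Transfer-orbit speed at r₂: v_a = √[μ(2/r₂ − 1/a_t)] = 10.7315 km/s.
Second burn Δv₂ = |v₂ − v_a| = 4.249 km/s.
Total Δv = Δv₁ + Δv₂ = 9.843 km/s.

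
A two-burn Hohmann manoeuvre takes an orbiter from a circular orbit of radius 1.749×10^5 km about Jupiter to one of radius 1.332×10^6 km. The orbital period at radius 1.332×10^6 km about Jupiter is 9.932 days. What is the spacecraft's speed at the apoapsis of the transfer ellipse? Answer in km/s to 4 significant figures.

From Kepler's third law T² = 4π²r³/μ at r = 1.332×10^6 km, T = 9.932 days = 9.932 × 86400 s = 8.581248×10^5 s: μ = 4π²r³/T² = 1.26699×10^8 km³/s².
The Hohmann ellipse has a_t = (r₁ + r₂)/2 = 7.5345×10^5 km.
At apoapsis, r = 1.332×10^6 km.
From the vis-viva equation, v = √[μ(2/r − 1/a_t)] = 4.699 km/s.

v = 4.699 km/s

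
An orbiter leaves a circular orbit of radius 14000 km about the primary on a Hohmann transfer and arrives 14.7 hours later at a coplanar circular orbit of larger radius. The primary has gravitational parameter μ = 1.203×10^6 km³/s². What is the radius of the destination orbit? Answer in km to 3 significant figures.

r₂ = 1.26×10^5 km

Transfer time t = 14.7 hours = 52920 s, and t = π√(a_t³/μ).
So a_t = (μ t²/π²)^(1/3) = (1.203×10^6 × (52920)² / π²)^(1/3) = 69888 km.
Since a_t = (r₁ + r₂)/2, r₂ = 2a_t − r₁ = 2×69888 − 14000 = 1.25776×10^5 km.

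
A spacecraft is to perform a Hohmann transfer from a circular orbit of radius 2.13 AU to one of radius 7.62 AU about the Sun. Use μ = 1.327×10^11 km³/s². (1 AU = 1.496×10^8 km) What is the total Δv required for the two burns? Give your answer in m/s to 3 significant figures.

In km: r₁ = 2.13 × 1.496×10^8 = 3.18648×10^8 km; r₂ = 7.62 × 1.496×10^8 = 1.139952×10^9 km.
Transfer-ellipse semi-major axis a_t = (r₁ + r₂)/2 = (3.18648×10^8 + 1.139952×10^9)/2 = 7.293×10^8 km.
At r₁ the circular-orbit speed is v₁ = √(μ/r₁) = 20.407 km/s.
On the transfer ellipse at r₁, vis-viva equation gives v_p = √[μ(2/r₁ − 1/a_t)] = 25.513 km/s.
First burn Δv₁ = |v_p − v₁| = 5.106 km/s.
Circular speed at r₂: v₂ = √(μ/r₂) = 10.79 km/s.
Transfer-orbit speed at r₂: v_a = √[μ(2/r₂ − 1/a_t)] = 7.132 km/s.
Second burn Δv₂ = |v₂ − v_a| = 3.658 km/s.
Δv = Δv₁ + Δv₂ = 5.106 + 3.658 = 8.764 km/s.

Δv = 8760 m/s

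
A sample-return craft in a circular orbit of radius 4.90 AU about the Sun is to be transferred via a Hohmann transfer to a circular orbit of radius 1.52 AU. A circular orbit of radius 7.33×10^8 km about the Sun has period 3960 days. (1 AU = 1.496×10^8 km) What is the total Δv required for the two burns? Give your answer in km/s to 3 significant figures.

From Kepler's third law T² = 4π²r³/μ at r = 7.33×10^8 km, T = 3960 days = 3960 × 86400 s = 3.42144×10^8 s: μ = 4π²r³/T² = 1.32817×10^11 km³/s².
In km: r₁ = 4.90 × 1.496×10^8 = 7.3304×10^8 km; r₂ = 1.52 × 1.496×10^8 = 2.27392×10^8 km.
Transfer-ellipse semi-major axis a_t = (r₁ + r₂)/2 = (7.3304×10^8 + 2.27392×10^8)/2 = 4.80216×10^8 km.
Circular speed at r₁: v₁ = √(μ/r₁) = √(1.32817×10^11/7.3304×10^8) = 13.461 km/s.
On the transfer ellipse at r₁, vis-viva gives v_a = √[μ(2/r₁ − 1/a_t)] = 9.2626 km/s.
First burn Δv₁ = |v_a − v₁| = 4.198 km/s.
Circular speed at r₂: v₂ = √(μ/r₂) = 24.168 km/s.
Transfer-orbit speed at r₂: v_p = √[μ(2/r₂ − 1/a_t)] = 29.860 km/s.
Second burn Δv₂ = |v₂ − v_p| = 5.692 km/s.
Total Δv = Δv₁ + Δv₂ = 9.890 km/s.

Δv = 9.89 km/s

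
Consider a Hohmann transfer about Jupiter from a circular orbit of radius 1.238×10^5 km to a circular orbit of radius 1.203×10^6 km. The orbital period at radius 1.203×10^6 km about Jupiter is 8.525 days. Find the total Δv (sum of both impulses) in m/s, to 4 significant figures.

Δv = 16920 m/s

From Kepler's third law T² = 4π²r³/μ at r = 1.203×10^6 km, T = 8.525 days = 8.525 × 86400 s = 7.3656×10^5 s: μ = 4π²r³/T² = 1.26689×10^8 km³/s².
The Hohmann ellipse has a_t = (r₁ + r₂)/2 = 6.634×10^5 km.
At r₁ the circular-orbit speed is v₁ = √(μ/r₁) = 31.99 km/s.
Transfer-orbit speed at r₁ (v² = μ(2/r − 1/a)): v_p = √[μ(2/r₁ − 1/a_t)] = 43.08 km/s.
First burn Δv₁ = |v_p − v₁| = 11.09 km/s.
Circular speed at r₂: v₂ = √(μ/r₂) = 10.262 km/s.
Transfer-orbit speed at r₂: v_a = √[μ(2/r₂ − 1/a_t)] = 4.4331 km/s.
Second burn Δv₂ = |v₂ − v_a| = 5.829 km/s.
Δv = Δv₁ + Δv₂ = 11.09 + 5.829 = 16.92 km/s.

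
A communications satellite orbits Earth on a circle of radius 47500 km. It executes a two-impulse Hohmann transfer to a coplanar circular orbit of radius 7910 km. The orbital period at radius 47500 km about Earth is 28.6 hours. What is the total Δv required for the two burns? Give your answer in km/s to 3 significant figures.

Δv = 3.55 km/s

From Kepler's third law T² = 4π²r³/μ at r = 47500 km, T = 28.6 hours = 28.6 × 3600 s = 1.0296×10^5 s: μ = 4π²r³/T² = 3.99120×10^5 km³/s².
The Hohmann ellipse has a_t = (r₁ + r₂)/2 = 27705 km.
At r₁ the circular-orbit speed is v₁ = √(μ/r₁) = 2.899 km/s.
Transfer-orbit speed at r₁ (v² = μ(2/r − 1/a)): v_a = √[μ(2/r₁ − 1/a_t)] = 1.549 km/s.
First burn Δv₁ = |v_a − v₁| = 1.350 km/s.
Circular speed at r₂: v₂ = √(μ/r₂) = 7.103 km/s.
Transfer-orbit speed at r₂: v_p = √[μ(2/r₂ − 1/a_t)] = 9.301 km/s.
Second burn Δv₂ = |v₂ − v_p| = 2.198 km/s.
Total Δv = Δv₁ + Δv₂ = 3.548 km/s.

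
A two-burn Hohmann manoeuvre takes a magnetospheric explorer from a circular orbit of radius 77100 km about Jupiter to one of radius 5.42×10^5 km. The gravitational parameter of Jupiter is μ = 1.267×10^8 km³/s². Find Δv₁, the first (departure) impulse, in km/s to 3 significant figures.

Δv₁ = 13.1 km/s

Transfer-ellipse semi-major axis a_t = (r₁ + r₂)/2 = (77100 + 5.420×10^5)/2 = 3.0955×10^5 km.
On the circular orbit at r = 77100 km, v_c = √(μ/r) = 40.54 km/s.
Vis-viva on the transfer ellipse at r = 77100 km gives v_t = √[μ(2/r − 1/a_t)] = 53.64 km/s.
Δv₁ = |v_t − v_c| = |53.64 − 40.54| = 13.10 km/s.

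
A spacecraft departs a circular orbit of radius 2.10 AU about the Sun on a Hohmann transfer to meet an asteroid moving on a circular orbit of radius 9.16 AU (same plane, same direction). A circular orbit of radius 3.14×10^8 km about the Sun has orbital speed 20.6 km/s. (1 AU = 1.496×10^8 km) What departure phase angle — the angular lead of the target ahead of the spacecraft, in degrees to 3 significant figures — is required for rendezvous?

φ = 93.3°

From the circular-orbit relation v² = μ/r at r = 3.14×10^8 km: μ = v²r = (20.6)² × 3.14×10^8 = 1.33249×10^11 km³/s².
In km: r₁ = 2.10 × 1.496×10^8 = 3.1416×10^8 km; r₂ = 9.16 × 1.496×10^8 = 1.370336×10^9 km.
The Hohmann ellipse has a_t = (r₁ + r₂)/2 = 8.42248×10^8 km.
Transfer time t = π√(a_t³/μ) = 2.1037×10^8 s.
The target's mean motion on its circular orbit is ω₂ = √(μ/r₂³) = 7.1960×10^-9 rad/s.
Angle swept by the target during transfer: ω₂·t = 1.5138 rad = 86.73°.
The spacecraft traverses 180° on the transfer ellipse, so the target must lead by 180° − 86.73° = 93.3°.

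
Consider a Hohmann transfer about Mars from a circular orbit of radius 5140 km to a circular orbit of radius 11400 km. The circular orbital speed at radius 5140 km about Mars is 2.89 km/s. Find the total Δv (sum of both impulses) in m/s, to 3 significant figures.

Δv = 914 m/s

From the circular-orbit relation v² = μ/r at r = 5140 km: μ = v²r = (2.89)² × 5140 = 42929.8 km³/s².
Semi-major axis of the transfer orbit: a_t = (5140 + 11400)/2 = 8270 km.
Circular speed at r₁: v₁ = √(μ/r₁) = √(42929.8/5140) = 2.8900 km/s.
Transfer-orbit speed at r₁ (v² = μ(2/r − 1/a)): v_p = √[μ(2/r₁ − 1/a_t)] = 3.3931 km/s.
First burn Δv₁ = |v_p − v₁| = 0.5031 km/s.
At r₂, v₂ = √(μ/r₂) = 1.9406 km/s.
Transfer-orbit speed at r₂: v_a = √[μ(2/r₂ − 1/a_t)] = 1.5299 km/s.
Second burn Δv₂ = |v₂ − v_a| = 0.4107 km/s.
Total Δv = Δv₁ + Δv₂ = 0.9138 km/s.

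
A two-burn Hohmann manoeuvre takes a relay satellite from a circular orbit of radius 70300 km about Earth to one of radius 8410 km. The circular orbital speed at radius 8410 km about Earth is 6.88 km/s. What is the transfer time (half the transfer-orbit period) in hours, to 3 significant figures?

t = 10.8 hours

From the circular-orbit relation v² = μ/r at r = 8410 km: μ = v²r = (6.88)² × 8410 = 3.98082×10^5 km³/s².
Transfer-ellipse semi-major axis a_t = (r₁ + r₂)/2 = (70300 + 8410)/2 = 39355 km.
Half the transfer-orbit period gives t = π√(a_t³/μ) = 38870 s.
Converting: 38870 s ÷ 3600 s/hour = 10.8 hours.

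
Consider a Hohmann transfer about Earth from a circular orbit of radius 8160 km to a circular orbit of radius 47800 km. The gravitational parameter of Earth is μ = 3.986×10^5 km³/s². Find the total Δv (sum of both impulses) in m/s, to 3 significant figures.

Transfer-ellipse semi-major axis a_t = (r₁ + r₂)/2 = (8160 + 47800)/2 = 27980 km.
At r₁ the circular-orbit speed is v₁ = √(μ/r₁) = 6.989 km/s.
On the transfer ellipse at r₁, vis-viva gives v_p = √[μ(2/r₁ − 1/a_t)] = 9.135 km/s.
First burn Δv₁ = |v_p − v₁| = 2.146 km/s.
Circular speed at r₂: v₂ = √(μ/r₂) = 2.8877 km/s.
Transfer-orbit speed at r₂: v_a = √[μ(2/r₂ − 1/a_t)] = 1.5595 km/s.
Second burn Δv₂ = |v₂ − v_a| = 1.328 km/s.
Total Δv = Δv₁ + Δv₂ = 3.474 km/s.

Δv = 3470 m/s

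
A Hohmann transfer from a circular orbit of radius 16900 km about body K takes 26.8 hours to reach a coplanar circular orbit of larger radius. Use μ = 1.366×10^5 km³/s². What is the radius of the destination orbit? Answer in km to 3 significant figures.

r₂ = 84100 km

Transfer time t = 26.8 hours = 96480 s, and t = π√(a_t³/μ).
So a_t = (μ t²/π²)^(1/3) = (1.366×10^5 × (96480)² / π²)^(1/3) = 50506 km.
Since a_t = (r₁ + r₂)/2, r₂ = 2a_t − r₁ = 2×50506 − 16900 = 84112 km.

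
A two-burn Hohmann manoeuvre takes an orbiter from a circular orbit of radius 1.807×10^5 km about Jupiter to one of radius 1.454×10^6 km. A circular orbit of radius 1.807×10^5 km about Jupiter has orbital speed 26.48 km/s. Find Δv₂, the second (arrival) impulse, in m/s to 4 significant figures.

From the circular-orbit relation v² = μ/r at r = 1.807×10^5 km: μ = v²r = (26.48)² × 1.807×10^5 = 1.26705×10^8 km³/s².
Semi-major axis of the transfer orbit: a_t = (1.807×10^5 + 1.454×10^6)/2 = 8.1735×10^5 km.
On the circular orbit at r = 1.454×10^6 km, v_c = √(μ/r) = 9.335 km/s.
Transfer-orbit speed at the same r (vis-viva, a = a_t): v_t = √[μ(2/r − 1/a_t)] = 4.389 km/s.
Δv₂ = |v_t − v_c| = |4.389 − 9.335| = 4.946 km/s.

Δv₂ = 4946 m/s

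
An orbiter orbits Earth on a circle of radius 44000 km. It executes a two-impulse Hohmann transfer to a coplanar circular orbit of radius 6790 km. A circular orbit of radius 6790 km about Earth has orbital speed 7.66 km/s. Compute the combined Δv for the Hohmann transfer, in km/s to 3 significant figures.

From the circular-orbit relation v² = μ/r at r = 6790 km: μ = v²r = (7.66)² × 6790 = 3.98407×10^5 km³/s².
The Hohmann ellipse has a_t = (r₁ + r₂)/2 = 25395 km.
Circular speed at r₁: v₁ = √(μ/r₁) = √(3.98407×10^5/44000) = 3.009 km/s.
Transfer-orbit speed at r₁ (vis-viva equation): v_a = √[μ(2/r₁ − 1/a_t)] = 1.556 km/s.
First burn Δv₁ = |v_a − v₁| = 1.453 km/s.
At r₂, v₂ = √(μ/r₂) = 7.6600 km/s.
Transfer-orbit speed at r₂: v_p = √[μ(2/r₂ − 1/a_t)] = 10.083 km/s.
Second burn Δv₂ = |v₂ − v_p| = 2.423 km/s.
Δv = Δv₁ + Δv₂ = 1.453 + 2.423 = 3.876 km/s.

Δv = 3.88 km/s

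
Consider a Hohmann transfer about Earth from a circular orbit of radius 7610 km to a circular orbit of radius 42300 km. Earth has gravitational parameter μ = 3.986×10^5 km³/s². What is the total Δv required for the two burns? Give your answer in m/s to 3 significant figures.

Δv = 3560 m/s

Transfer-ellipse semi-major axis a_t = (r₁ + r₂)/2 = (7610 + 42300)/2 = 24955 km.
Circular speed at r₁: v₁ = √(μ/r₁) = √(3.986×10^5/7610) = 7.2373 km/s.
Transfer-orbit speed at r₁ (v² = μ(2/r − 1/a)): v_p = √[μ(2/r₁ − 1/a_t)] = 9.4225 km/s.
First burn Δv₁ = |v_p − v₁| = 2.185 km/s.
Circular speed at r₂: v₂ = √(μ/r₂) = 3.070 km/s.
Transfer-orbit speed at r₂: v_a = √[μ(2/r₂ − 1/a_t)] = 1.695 km/s.
Second burn Δv₂ = |v₂ − v_a| = 1.375 km/s.
Δv = Δv₁ + Δv₂ = 2.185 + 1.375 = 3.560 km/s.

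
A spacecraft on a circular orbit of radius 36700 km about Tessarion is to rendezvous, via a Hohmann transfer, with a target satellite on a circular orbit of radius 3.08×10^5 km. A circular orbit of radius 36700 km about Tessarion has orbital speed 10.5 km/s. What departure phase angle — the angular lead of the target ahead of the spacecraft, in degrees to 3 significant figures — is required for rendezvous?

From the circular-orbit relation v² = μ/r at r = 36700 km: μ = v²r = (10.5)² × 36700 = 4.04618×10^6 km³/s².
Semi-major axis of the transfer orbit: a_t = (36700 + 3.080×10^5)/2 = 1.7235×10^5 km.
Transfer time t = π√(a_t³/μ) = 1.117492×10^5 s.
Target angular speed ω₂ = √(μ/r₂³) = 1.176783×10^-5 rad/s.
Angle swept by the target during transfer: ω₂·t = 1.31505 rad = 75.35°.
The spacecraft traverses 180° on the transfer ellipse, so the target must lead by 180° − 75.35° = 105°.

φ = 105°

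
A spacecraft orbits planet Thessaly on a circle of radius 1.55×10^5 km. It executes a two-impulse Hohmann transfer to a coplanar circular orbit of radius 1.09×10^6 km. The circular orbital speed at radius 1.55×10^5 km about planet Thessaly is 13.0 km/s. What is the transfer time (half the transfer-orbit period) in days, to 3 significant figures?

t = 3.49 days

From the circular-orbit relation v² = μ/r at r = 1.55×10^5 km: μ = v²r = (13.0)² × 1.55×10^5 = 2.61950×10^7 km³/s².
Semi-major axis of the transfer orbit: a_t = (1.550×10^5 + 1.090×10^6)/2 = 6.225×10^5 km.
Half the transfer-orbit period gives t = π√(a_t³/μ) = 3.015×10^5 s.
Converting: 3.015×10^5 s ÷ 86400 s/day = 3.49 days.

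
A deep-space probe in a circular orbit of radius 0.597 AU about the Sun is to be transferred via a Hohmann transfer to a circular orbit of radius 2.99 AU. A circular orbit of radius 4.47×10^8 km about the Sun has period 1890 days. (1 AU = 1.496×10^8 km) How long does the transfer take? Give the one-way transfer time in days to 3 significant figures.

From Kepler's third law T² = 4π²r³/μ at r = 4.47×10^8 km, T = 1890 days = 1890 × 86400 s = 1.63296×10^8 s: μ = 4π²r³/T² = 1.32230×10^11 km³/s².
In km: r₁ = 0.597 × 1.496×10^8 = 8.93112×10^7 km; r₂ = 2.99 × 1.496×10^8 = 4.47304×10^8 km.
Semi-major axis of the transfer orbit: a_t = (8.93112×10^7 + 4.47304×10^8)/2 = 2.683076×10^8 km.
By Kepler's third law the transfer-orbit period is T = 2π√(a_t³/μ), so t = T/2 = 3.797×10^7 s.
Converting: 3.797×10^7 s ÷ 86400 s/day = 439 days.

t = 439 days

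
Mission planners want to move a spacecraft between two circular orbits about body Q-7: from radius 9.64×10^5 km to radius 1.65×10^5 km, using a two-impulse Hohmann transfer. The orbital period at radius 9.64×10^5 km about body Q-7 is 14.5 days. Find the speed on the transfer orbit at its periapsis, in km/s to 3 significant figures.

From Kepler's third law T² = 4π²r³/μ at r = 9.64×10^5 km, T = 14.5 days = 14.5 × 86400 s = 1.2528×10^6 s: μ = 4π²r³/T² = 2.25334×10^7 km³/s².
The Hohmann ellipse has a_t = (r₁ + r₂)/2 = 5.645×10^5 km.
At periapsis, r = 1.650×10^5 km.
From the vis-viva equation, v = √[μ(2/r − 1/a_t)] = 15.27 km/s.

v = 15.3 km/s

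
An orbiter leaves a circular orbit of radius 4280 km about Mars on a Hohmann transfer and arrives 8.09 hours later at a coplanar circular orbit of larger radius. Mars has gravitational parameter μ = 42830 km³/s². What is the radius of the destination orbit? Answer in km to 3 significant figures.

r₂ = 26600 km

Transfer time t = 8.09 hours = 29124 s, and t = π√(a_t³/μ).
So a_t = (μ t²/π²)^(1/3) = (42830 × (29124)² / π²)^(1/3) = 15440 km.
Since a_t = (r₁ + r₂)/2, r₂ = 2a_t − r₁ = 2×15440 − 4280 = 26600 km.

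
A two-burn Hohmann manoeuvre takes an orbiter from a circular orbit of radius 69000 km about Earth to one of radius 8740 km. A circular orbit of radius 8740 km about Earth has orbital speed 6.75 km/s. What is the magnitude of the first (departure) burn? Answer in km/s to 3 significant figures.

From the circular-orbit relation v² = μ/r at r = 8740 km: μ = v²r = (6.75)² × 8740 = 3.98216×10^5 km³/s².
Semi-major axis of the transfer orbit: a_t = (69000 + 8740)/2 = 38870 km.
Circular speed at r = 69000 km: v_c = √(μ/r) = 2.402 km/s.
Transfer-orbit speed at the same r (vis-viva, a = a_t): v_t = √[μ(2/r − 1/a_t)] = 1.139 km/s.
Δv₁ = |v_t − v_c| = |1.139 − 2.402| = 1.263 km/s.

Δv₁ = 1.26 km/s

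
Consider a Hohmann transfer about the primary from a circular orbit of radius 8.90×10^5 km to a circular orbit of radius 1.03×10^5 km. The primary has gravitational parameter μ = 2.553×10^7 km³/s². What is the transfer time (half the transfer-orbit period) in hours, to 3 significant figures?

The Hohmann ellipse has a_t = (r₁ + r₂)/2 = 4.965×10^5 km.
Transfer time t = π√(a_t³/μ) = π√((4.965×10^5)³ / 2.553×10^7) = 2.175×10^5 s.
Converting: 2.175×10^5 s ÷ 3600 s/hour = 60.4 hours.

t = 60.4 hours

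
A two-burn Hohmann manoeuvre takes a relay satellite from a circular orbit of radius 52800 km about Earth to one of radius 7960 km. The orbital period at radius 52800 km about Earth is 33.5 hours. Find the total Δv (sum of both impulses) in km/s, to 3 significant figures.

Δv = 3.60 km/s

From Kepler's third law T² = 4π²r³/μ at r = 52800 km, T = 33.5 hours = 33.5 × 3600 s = 1.206×10^5 s: μ = 4π²r³/T² = 3.99546×10^5 km³/s².
Semi-major axis of the transfer orbit: a_t = (52800 + 7960)/2 = 30380 km.
Circular speed at r₁: v₁ = √(μ/r₁) = √(3.99546×10^5/52800) = 2.751 km/s.
Transfer-orbit speed at r₁ (vis-viva): v_a = √[μ(2/r₁ − 1/a_t)] = 1.408 km/s.
First burn Δv₁ = |v_a − v₁| = 1.343 km/s.
At r₂, v₂ = √(μ/r₂) = 7.085 km/s.
Transfer-orbit speed at r₂: v_p = √[μ(2/r₂ − 1/a_t)] = 9.340 km/s.
Second burn Δv₂ = |v₂ − v_p| = 2.255 km/s.
Total Δv = Δv₁ + Δv₂ = 3.598 km/s.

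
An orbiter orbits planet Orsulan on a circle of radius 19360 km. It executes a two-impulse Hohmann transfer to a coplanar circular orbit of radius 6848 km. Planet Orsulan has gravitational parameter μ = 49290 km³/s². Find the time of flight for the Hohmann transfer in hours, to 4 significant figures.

The Hohmann ellipse has a_t = (r₁ + r₂)/2 = 13104 km.
By Kepler's third law the transfer-orbit period is T = 2π√(a_t³/μ), so t = T/2 = 21226 s.
Converting: 21226 s ÷ 3600 s/hour = 5.896 hours.

t = 5.896 hours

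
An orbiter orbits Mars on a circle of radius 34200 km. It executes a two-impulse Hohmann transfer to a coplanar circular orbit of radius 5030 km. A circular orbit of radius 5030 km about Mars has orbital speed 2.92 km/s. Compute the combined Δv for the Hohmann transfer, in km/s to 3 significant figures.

Δv = 1.49 km/s

From the circular-orbit relation v² = μ/r at r = 5030 km: μ = v²r = (2.92)² × 5030 = 42887.8 km³/s².
Semi-major axis of the transfer orbit: a_t = (34200 + 5030)/2 = 19615 km.
Circular speed at r₁: v₁ = √(μ/r₁) = √(42887.8/34200) = 1.1198344 km/s.
On the transfer ellipse at r₁, v² = μ(2/r − 1/a) gives v_a = √[μ(2/r₁ − 1/a_t)] = 0.56707908 km/s.
First burn Δv₁ = |v_a − v₁| = 0.55276 km/s.
At r₂, v₂ = √(μ/r₂) = 2.92000 km/s.
Transfer-orbit speed at r₂: v_p = √[μ(2/r₂ − 1/a_t)] = 3.85569 km/s.
Second burn Δv₂ = |v₂ − v_p| = 0.93569 km/s.
Total Δv = Δv₁ + Δv₂ = 1.488 km/s.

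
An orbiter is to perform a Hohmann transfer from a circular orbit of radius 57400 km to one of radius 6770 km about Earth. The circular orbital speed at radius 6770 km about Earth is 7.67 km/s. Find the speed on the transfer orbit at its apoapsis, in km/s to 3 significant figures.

From the circular-orbit relation v² = μ/r at r = 6770 km: μ = v²r = (7.67)² × 6770 = 3.98272×10^5 km³/s².
The Hohmann ellipse has a_t = (r₁ + r₂)/2 = 32085 km.
At apoapsis, r = 57400 km.
Vis-viva: v = √[μ(2/r − 1/a_t)] = √[3.98272×10^5 × (2/57400 − 1/32085)] = 1.210 km/s.

v = 1.21 km/s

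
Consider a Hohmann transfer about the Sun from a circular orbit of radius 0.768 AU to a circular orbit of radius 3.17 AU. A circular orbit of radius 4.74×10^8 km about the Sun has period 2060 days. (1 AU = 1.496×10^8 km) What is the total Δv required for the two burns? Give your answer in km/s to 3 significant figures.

Δv = 15.4 km/s

From Kepler's third law T² = 4π²r³/μ at r = 4.74×10^8 km, T = 2060 days = 2060 × 86400 s = 1.77984×10^8 s: μ = 4π²r³/T² = 1.32719×10^11 km³/s².
In km: r₁ = 0.768 × 1.496×10^8 = 1.148928×10^8 km; r₂ = 3.17 × 1.496×10^8 = 4.74232×10^8 km.
The Hohmann ellipse has a_t = (r₁ + r₂)/2 = 2.945624×10^8 km.
At r₁ the circular-orbit speed is v₁ = √(μ/r₁) = 33.988 km/s.
Transfer-orbit speed at r₁ (vis-viva equation): v_p = √[μ(2/r₁ − 1/a_t)] = 43.125 km/s.
First burn Δv₁ = |v_p − v₁| = 9.137 km/s.
At r₂, v₂ = √(μ/r₂) = 16.729 km/s.
Transfer-orbit speed at r₂: v_a = √[μ(2/r₂ − 1/a_t)] = 10.448 km/s.
Second burn Δv₂ = |v₂ − v_a| = 6.281 km/s.
Δv = Δv₁ + Δv₂ = 9.137 + 6.281 = 15.42 km/s.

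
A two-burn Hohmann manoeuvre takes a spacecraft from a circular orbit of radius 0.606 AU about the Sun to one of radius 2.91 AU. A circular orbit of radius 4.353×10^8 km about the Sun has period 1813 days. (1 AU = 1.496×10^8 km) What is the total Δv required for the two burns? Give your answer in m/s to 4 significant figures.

Δv = 18170 m/s

From Kepler's third law T² = 4π²r³/μ at r = 4.353×10^8 km, T = 1813 days = 1813 × 86400 s = 1.566432×10^8 s: μ = 4π²r³/T² = 1.32710×10^11 km³/s².
In km: r₁ = 0.606 × 1.496×10^8 = 9.06576×10^7 km; r₂ = 2.91 × 1.496×10^8 = 4.35336×10^8 km.
The Hohmann ellipse has a_t = (r₁ + r₂)/2 = 2.629968×10^8 km.
At r₁ the circular-orbit speed is v₁ = √(μ/r₁) = 38.2604 km/s.
On the transfer ellipse at r₁, vis-viva equation gives v_p = √[μ(2/r₁ − 1/a_t)] = 49.2251 km/s.
First burn Δv₁ = |v_p − v₁| = 10.96 km/s.
Circular speed at r₂: v₂ = √(μ/r₂) = 17.460 km/s.
Transfer-orbit speed at r₂: v_a = √[μ(2/r₂ − 1/a_t)] = 10.251 km/s.
Second burn Δv₂ = |v₂ − v_a| = 7.209 km/s.
Total Δv = Δv₁ + Δv₂ = 18.17 km/s.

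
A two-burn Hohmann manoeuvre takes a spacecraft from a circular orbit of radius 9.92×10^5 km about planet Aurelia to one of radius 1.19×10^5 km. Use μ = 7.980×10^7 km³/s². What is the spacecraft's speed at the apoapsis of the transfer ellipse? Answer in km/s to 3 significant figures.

Transfer-ellipse semi-major axis a_t = (r₁ + r₂)/2 = (9.920×10^5 + 1.190×10^5)/2 = 5.555×10^5 km.
The apoapsis of the transfer ellipse is at r = 9.920×10^5 km.
From the vis-viva equation, v = √[μ(2/r − 1/a_t)] = 4.151 km/s.

v = 4.15 km/s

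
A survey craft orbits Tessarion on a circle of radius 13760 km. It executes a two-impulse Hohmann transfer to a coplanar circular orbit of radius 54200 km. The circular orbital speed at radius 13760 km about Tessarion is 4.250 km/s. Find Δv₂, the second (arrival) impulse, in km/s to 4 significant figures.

From the circular-orbit relation v² = μ/r at r = 13760 km: μ = v²r = (4.250)² × 13760 = 2.48540×10^5 km³/s².
Transfer-ellipse semi-major axis a_t = (r₁ + r₂)/2 = (13760 + 54200)/2 = 33980 km.
On the circular orbit at r = 54200 km, v_c = √(μ/r) = 2.1414 km/s.
Transfer-orbit speed at the same r (vis-viva, a = a_t): v_t = √[μ(2/r − 1/a_t)] = 1.3627 km/s.
Δv₂ = |v_t − v_c| = |1.3627 − 2.1414| = 0.7787 km/s.

Δv₂ = 0.7787 km/s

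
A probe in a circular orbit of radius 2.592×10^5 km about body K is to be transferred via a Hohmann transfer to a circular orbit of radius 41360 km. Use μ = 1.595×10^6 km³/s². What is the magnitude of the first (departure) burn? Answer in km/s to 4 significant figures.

Semi-major axis of the transfer orbit: a_t = (2.592×10^5 + 41360)/2 = 1.5028×10^5 km.
Circular speed at r = 2.592×10^5 km: v_c = √(μ/r) = 2.4806 km/s.
Transfer-orbit speed at the same r (vis-viva, a = a_t): v_t = √[μ(2/r − 1/a_t)] = 1.3014 km/s.
Δv₁ = |v_t − v_c| = |1.3014 − 2.4806| = 1.179 km/s.

Δv₁ = 1.179 km/s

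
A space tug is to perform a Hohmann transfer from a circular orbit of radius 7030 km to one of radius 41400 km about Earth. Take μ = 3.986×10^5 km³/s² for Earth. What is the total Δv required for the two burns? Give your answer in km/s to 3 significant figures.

The Hohmann ellipse has a_t = (r₁ + r₂)/2 = 24215 km.
Circular speed at r₁: v₁ = √(μ/r₁) = √(3.986×10^5/7030) = 7.530 km/s.
Transfer-orbit speed at r₁ (v² = μ(2/r − 1/a)): v_p = √[μ(2/r₁ − 1/a_t)] = 9.846 km/s.
First burn Δv₁ = |v_p − v₁| = 2.316 km/s.
Circular speed at r₂: v₂ = √(μ/r₂) = 3.103 km/s.
Transfer-orbit speed at r₂: v_a = √[μ(2/r₂ − 1/a_t)] = 1.672 km/s.
Second burn Δv₂ = |v₂ − v_a| = 1.431 km/s.
Total Δv = Δv₁ + Δv₂ = 3.747 km/s.

Δv = 3.75 km/s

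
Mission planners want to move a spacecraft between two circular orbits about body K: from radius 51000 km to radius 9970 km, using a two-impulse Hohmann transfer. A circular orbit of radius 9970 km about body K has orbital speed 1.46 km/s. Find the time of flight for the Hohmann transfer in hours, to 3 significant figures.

From the circular-orbit relation v² = μ/r at r = 9970 km: μ = v²r = (1.46)² × 9970 = 21252.1 km³/s².
The Hohmann ellipse has a_t = (r₁ + r₂)/2 = 30485 km.
Transfer time t = π√(a_t³/μ) = π√((30485)³ / 21252.1) = 1.147×10^5 s.
Converting: 1.147×10^5 s ÷ 3600 s/hour = 31.9 hours.

t = 31.9 hours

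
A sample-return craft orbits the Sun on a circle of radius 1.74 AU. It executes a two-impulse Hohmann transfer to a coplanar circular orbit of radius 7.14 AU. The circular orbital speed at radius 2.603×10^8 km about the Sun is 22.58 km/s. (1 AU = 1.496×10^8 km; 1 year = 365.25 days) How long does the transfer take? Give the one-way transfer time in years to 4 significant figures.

From the circular-orbit relation v² = μ/r at r = 2.603×10^8 km: μ = v²r = (22.58)² × 2.603×10^8 = 1.32716×10^11 km³/s².
In km: r₁ = 1.74 × 1.496×10^8 = 2.60304×10^8 km; r₂ = 7.14 × 1.496×10^8 = 1.068144×10^9 km.
The Hohmann ellipse has a_t = (r₁ + r₂)/2 = 6.64224×10^8 km.
Transfer time t = π√(a_t³/μ) = π√((6.64224×10^8)³ / 1.32716×10^11) = 1.4763×10^8 s.
Converting: 1.4763×10^8 s ÷ 3.15576×10^7 s/year (365.25 × 86400) = 4.678 years.

t = 4.678 years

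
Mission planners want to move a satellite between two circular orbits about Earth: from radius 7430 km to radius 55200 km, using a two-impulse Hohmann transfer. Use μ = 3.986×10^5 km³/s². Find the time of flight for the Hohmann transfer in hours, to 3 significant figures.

t = 7.66 hours

The Hohmann ellipse has a_t = (r₁ + r₂)/2 = 31315 km.
Transfer time t = π√(a_t³/μ) = π√((31315)³ / 3.986×10^5) = 27570 s.
Converting: 27570 s ÷ 3600 s/hour = 7.66 hours.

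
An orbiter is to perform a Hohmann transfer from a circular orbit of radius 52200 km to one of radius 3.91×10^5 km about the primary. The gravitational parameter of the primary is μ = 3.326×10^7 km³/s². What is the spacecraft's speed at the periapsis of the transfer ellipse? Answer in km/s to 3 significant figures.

v = 33.5 km/s

The Hohmann ellipse has a_t = (r₁ + r₂)/2 = 2.216×10^5 km.
The periapsis of the transfer ellipse is at r = 52200 km.
Vis-viva: v = √[μ(2/r − 1/a_t)] = √[3.326×10^7 × (2/52200 − 1/2.216×10^5)] = 33.53 km/s.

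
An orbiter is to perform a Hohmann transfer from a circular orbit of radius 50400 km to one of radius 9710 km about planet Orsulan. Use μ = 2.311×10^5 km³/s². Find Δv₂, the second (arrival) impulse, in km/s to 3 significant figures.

Transfer-ellipse semi-major axis a_t = (r₁ + r₂)/2 = (50400 + 9710)/2 = 30055 km.
On the circular orbit at r = 9710 km, v_c = √(μ/r) = 4.879 km/s.
Transfer-orbit speed at the same r (vis-viva, a = a_t): v_t = √[μ(2/r − 1/a_t)] = 6.318 km/s.
Δv₂ = |v_t − v_c| = |6.318 − 4.879| = 1.439 km/s.

Δv₂ = 1.44 km/s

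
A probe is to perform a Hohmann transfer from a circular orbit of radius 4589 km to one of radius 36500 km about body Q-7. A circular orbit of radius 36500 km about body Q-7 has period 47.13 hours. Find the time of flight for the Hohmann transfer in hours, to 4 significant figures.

t = 9.951 hours

From Kepler's third law T² = 4π²r³/μ at r = 36500 km, T = 47.13 hours = 47.13 × 3600 s = 1.69668×10^5 s: μ = 4π²r³/T² = 66686.6 km³/s².
Transfer-ellipse semi-major axis a_t = (r₁ + r₂)/2 = (4589 + 36500)/2 = 20544.5 km.
By Kepler's third law the transfer-orbit period is T = 2π√(a_t³/μ), so t = T/2 = 35824 s.
Converting: 35824 s ÷ 3600 s/hour = 9.951 hours.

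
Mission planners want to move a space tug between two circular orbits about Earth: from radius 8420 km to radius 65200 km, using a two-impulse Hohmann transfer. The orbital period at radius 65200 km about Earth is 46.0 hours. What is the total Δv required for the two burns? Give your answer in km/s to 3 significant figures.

Δv = 3.57 km/s

From Kepler's third law T² = 4π²r³/μ at r = 65200 km, T = 46.0 hours = 46.0 × 3600 s = 1.656×10^5 s: μ = 4π²r³/T² = 3.99008×10^5 km³/s².
Transfer-ellipse semi-major axis a_t = (r₁ + r₂)/2 = (8420 + 65200)/2 = 36810 km.
At r₁ the circular-orbit speed is v₁ = √(μ/r₁) = 6.883905 km/s.
Transfer-orbit speed at r₁ (v² = μ(2/r − 1/a)): v_p = √[μ(2/r₁ − 1/a_t)] = 9.161694 km/s.
First burn Δv₁ = |v_p − v₁| = 2.27779 km/s.
Circular speed at r₂: v₂ = √(μ/r₂) = 2.47381 km/s.
Transfer-orbit speed at r₂: v_a = √[μ(2/r₂ − 1/a_t)] = 1.18315 km/s.
Second burn Δv₂ = |v₂ − v_a| = 1.29066 km/s.
Δv = Δv₁ + Δv₂ = 2.27779 + 1.29066 = 3.568 km/s.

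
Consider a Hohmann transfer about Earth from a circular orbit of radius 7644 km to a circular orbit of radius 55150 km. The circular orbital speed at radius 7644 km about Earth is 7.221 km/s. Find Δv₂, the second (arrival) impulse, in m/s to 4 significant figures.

From the circular-orbit relation v² = μ/r at r = 7644 km: μ = v²r = (7.221)² × 7644 = 3.98580×10^5 km³/s².
The Hohmann ellipse has a_t = (r₁ + r₂)/2 = 31397 km.
On the circular orbit at r = 55150 km, v_c = √(μ/r) = 2.688 km/s.
Transfer-orbit speed at the same r (vis-viva, a = a_t): v_t = √[μ(2/r − 1/a_t)] = 1.326 km/s.
Δv₂ = |v_t − v_c| = |1.326 − 2.688| = 1.362 km/s.

Δv₂ = 1362 m/s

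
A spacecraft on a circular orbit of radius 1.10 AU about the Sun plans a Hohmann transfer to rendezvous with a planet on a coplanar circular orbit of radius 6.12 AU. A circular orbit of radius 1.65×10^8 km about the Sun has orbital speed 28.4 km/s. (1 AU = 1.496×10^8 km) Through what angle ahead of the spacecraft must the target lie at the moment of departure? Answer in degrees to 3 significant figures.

From the circular-orbit relation v² = μ/r at r = 1.65×10^8 km: μ = v²r = (28.4)² × 1.65×10^8 = 1.33082×10^11 km³/s².
In km: r₁ = 1.10 × 1.496×10^8 = 1.6456×10^8 km; r₂ = 6.12 × 1.496×10^8 = 9.15552×10^8 km.
Transfer-ellipse semi-major axis a_t = (r₁ + r₂)/2 = (1.6456×10^8 + 9.15552×10^8)/2 = 5.40056×10^8 km.
The half-period of the transfer ellipse is t = π√(a_t³/μ) = 1.08081×10^8 s.
The target's mean motion on its circular orbit is ω₂ = √(μ/r₂³) = 1.31685×10^-8 rad/s.
Angle swept by the target during transfer: ω₂·t = 1.42326 rad = 81.547°.
The spacecraft traverses 180° on the transfer ellipse, so the target must lead by 180° − 81.547° = 98.5°.

φ = 98.5°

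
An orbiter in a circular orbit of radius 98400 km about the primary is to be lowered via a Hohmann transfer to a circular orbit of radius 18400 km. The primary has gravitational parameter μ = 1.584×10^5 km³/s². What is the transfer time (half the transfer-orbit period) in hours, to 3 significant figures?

t = 30.9 hours

The Hohmann ellipse has a_t = (r₁ + r₂)/2 = 58400 km.
By Kepler's third law the transfer-orbit period is T = 2π√(a_t³/μ), so t = T/2 = 1.114×10^5 s.
Converting: 1.114×10^5 s ÷ 3600 s/hour = 30.9 hours.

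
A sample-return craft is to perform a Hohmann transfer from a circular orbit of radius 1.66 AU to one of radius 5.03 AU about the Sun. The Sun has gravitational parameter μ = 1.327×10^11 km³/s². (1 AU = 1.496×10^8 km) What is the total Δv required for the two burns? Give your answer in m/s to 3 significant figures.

Δv = 9160 m/s

In km: r₁ = 1.66 × 1.496×10^8 = 2.48336×10^8 km; r₂ = 5.03 × 1.496×10^8 = 7.52488×10^8 km.
Semi-major axis of the transfer orbit: a_t = (2.48336×10^8 + 7.52488×10^8)/2 = 5.00412×10^8 km.
At r₁ the circular-orbit speed is v₁ = √(μ/r₁) = 23.12 km/s.
On the transfer ellipse at r₁, vis-viva gives v_p = √[μ(2/r₁ − 1/a_t)] = 28.35 km/s.
First burn Δv₁ = |v_p − v₁| = 5.230 km/s.
At r₂, v₂ = √(μ/r₂) = 13.28 km/s.
Transfer-orbit speed at r₂: v_a = √[μ(2/r₂ − 1/a_t)] = 9.355 km/s.
Second burn Δv₂ = |v₂ − v_a| = 3.925 km/s.
Δv = Δv₁ + Δv₂ = 5.230 + 3.925 = 9.155 km/s.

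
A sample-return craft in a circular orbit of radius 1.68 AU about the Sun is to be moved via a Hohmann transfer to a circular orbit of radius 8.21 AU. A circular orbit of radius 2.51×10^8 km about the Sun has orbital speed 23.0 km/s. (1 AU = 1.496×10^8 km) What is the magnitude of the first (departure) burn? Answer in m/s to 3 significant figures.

Δv₁ = 6630 m/s

From the circular-orbit relation v² = μ/r at r = 2.51×10^8 km: μ = v²r = (23.0)² × 2.51×10^8 = 1.32779×10^11 km³/s².
In km: r₁ = 1.68 × 1.496×10^8 = 2.51328×10^8 km; r₂ = 8.21 × 1.496×10^8 = 1.228216×10^9 km.
The Hohmann ellipse has a_t = (r₁ + r₂)/2 = 7.39772×10^8 km.
Circular speed at r = 2.51328×10^8 km: v_c = √(μ/r) = 22.985 km/s.
Vis-viva on the transfer ellipse at r = 2.51328×10^8 km gives v_t = √[μ(2/r − 1/a_t)] = 29.616 km/s.
Δv₁ = |v_t − v_c| = |29.616 − 22.985| = 6.631 km/s.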